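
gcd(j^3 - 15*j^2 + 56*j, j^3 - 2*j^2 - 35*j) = j^2 - 7*j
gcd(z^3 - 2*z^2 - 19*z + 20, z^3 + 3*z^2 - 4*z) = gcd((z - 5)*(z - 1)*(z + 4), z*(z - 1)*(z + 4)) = z^2 + 3*z - 4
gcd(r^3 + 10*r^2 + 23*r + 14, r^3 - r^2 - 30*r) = 1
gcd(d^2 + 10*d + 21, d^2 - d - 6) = 1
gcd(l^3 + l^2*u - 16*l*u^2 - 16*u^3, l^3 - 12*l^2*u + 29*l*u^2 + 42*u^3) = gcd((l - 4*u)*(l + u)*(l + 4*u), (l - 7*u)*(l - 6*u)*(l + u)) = l + u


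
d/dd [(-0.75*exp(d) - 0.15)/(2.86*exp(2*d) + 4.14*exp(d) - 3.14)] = (2.145*exp(2*d) + 0.858*exp(d) + 2.976)*exp(d)/(8.1796*exp(4*d) + 23.6808*exp(3*d) - 0.821200000000001*exp(2*d) - 25.9992*exp(d) + 9.8596)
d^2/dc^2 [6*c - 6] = 0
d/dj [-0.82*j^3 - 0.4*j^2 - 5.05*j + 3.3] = -2.46*j^2 - 0.8*j - 5.05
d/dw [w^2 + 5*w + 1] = 2*w + 5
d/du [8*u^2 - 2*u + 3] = 16*u - 2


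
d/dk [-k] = -1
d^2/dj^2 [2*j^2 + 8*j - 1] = 4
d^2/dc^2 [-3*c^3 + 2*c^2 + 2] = 4 - 18*c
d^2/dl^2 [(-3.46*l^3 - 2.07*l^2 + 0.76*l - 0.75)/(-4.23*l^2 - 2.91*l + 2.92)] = (5.6843418860808e-14*l^5 - 1.13686837721616e-13*l^4 + 65.914614*l^3 + 57.5230500000001*l^2 + 176.076618*l + 53.613102)/(75.686967*l^6 + 156.205017*l^5 - 49.281615*l^4 - 191.016765*l^3 + 34.01946*l^2 + 74.435472*l - 24.897088)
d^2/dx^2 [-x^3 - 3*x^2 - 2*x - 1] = -6*x - 6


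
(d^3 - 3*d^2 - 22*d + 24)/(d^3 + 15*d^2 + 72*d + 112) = (d^2 - 7*d + 6)/(d^2 + 11*d + 28)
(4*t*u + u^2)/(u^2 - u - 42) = u*(4*t + u)/(u^2 - u - 42)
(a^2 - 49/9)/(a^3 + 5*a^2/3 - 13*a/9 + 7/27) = 3*(3*a - 7)/(9*a^2 - 6*a + 1)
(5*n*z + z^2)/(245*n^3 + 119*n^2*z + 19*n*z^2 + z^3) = z/(49*n^2 + 14*n*z + z^2)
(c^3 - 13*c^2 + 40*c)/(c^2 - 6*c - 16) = c*(c - 5)/(c + 2)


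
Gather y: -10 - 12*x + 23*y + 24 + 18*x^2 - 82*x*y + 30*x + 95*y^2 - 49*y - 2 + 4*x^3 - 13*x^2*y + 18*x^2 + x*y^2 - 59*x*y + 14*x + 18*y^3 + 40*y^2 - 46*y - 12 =4*x^3 + 36*x^2 + 32*x + 18*y^3 + y^2*(x + 135) + y*(-13*x^2 - 141*x - 72)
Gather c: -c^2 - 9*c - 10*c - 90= -c^2 - 19*c - 90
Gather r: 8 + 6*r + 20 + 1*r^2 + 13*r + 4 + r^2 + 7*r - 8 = 2*r^2 + 26*r + 24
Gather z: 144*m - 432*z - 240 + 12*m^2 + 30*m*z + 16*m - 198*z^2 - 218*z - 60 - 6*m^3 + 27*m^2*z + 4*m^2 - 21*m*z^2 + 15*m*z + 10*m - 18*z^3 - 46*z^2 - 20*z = -6*m^3 + 16*m^2 + 170*m - 18*z^3 + z^2*(-21*m - 244) + z*(27*m^2 + 45*m - 670) - 300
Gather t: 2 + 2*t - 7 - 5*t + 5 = -3*t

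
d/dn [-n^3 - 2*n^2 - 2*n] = -3*n^2 - 4*n - 2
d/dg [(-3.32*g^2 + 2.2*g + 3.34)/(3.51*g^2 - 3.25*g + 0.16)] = (3.068*g^2 - 24.5092*g + 11.207)/(12.3201*g^4 - 22.815*g^3 + 11.6857*g^2 - 1.04*g + 0.0256)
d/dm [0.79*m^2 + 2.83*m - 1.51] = 1.58*m + 2.83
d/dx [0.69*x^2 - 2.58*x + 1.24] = 1.38*x - 2.58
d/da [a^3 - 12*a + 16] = 3*a^2 - 12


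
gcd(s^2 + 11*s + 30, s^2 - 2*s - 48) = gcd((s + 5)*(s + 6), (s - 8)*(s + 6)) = s + 6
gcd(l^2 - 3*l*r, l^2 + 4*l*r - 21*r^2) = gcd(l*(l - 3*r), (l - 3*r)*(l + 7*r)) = -l + 3*r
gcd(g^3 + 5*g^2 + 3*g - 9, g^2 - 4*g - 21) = g + 3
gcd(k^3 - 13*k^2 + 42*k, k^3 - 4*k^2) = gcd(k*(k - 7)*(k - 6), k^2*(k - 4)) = k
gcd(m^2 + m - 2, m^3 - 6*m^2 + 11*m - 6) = m - 1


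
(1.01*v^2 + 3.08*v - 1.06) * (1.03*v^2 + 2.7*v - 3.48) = 1.0403*v^4 + 5.8994*v^3 + 3.7094*v^2 - 13.5804*v + 3.6888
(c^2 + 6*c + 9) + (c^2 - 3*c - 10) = 2*c^2 + 3*c - 1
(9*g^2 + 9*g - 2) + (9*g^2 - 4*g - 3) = 18*g^2 + 5*g - 5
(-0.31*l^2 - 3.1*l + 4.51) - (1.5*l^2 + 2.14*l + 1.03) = -1.81*l^2 - 5.24*l + 3.48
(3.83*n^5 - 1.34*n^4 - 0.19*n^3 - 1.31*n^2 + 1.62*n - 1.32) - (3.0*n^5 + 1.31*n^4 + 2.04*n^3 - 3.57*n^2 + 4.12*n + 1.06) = 0.83*n^5 - 2.65*n^4 - 2.23*n^3 + 2.26*n^2 - 2.5*n - 2.38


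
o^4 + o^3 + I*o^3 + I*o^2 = o^2*(o + 1)*(o + I)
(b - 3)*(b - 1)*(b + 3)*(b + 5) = b^4 + 4*b^3 - 14*b^2 - 36*b + 45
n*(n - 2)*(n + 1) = n^3 - n^2 - 2*n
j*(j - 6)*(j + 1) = j^3 - 5*j^2 - 6*j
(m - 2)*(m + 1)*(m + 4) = m^3 + 3*m^2 - 6*m - 8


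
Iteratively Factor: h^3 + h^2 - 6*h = (h + 3)*(h^2 - 2*h) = (h - 2)*(h + 3)*(h)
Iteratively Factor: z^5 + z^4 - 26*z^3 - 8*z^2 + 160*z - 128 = (z + 4)*(z^4 - 3*z^3 - 14*z^2 + 48*z - 32) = (z - 1)*(z + 4)*(z^3 - 2*z^2 - 16*z + 32) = (z - 1)*(z + 4)^2*(z^2 - 6*z + 8) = (z - 4)*(z - 1)*(z + 4)^2*(z - 2)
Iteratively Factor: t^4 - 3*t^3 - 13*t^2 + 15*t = (t - 1)*(t^3 - 2*t^2 - 15*t) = (t - 5)*(t - 1)*(t^2 + 3*t) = (t - 5)*(t - 1)*(t + 3)*(t)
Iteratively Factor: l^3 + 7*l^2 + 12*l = (l + 3)*(l^2 + 4*l) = (l + 3)*(l + 4)*(l)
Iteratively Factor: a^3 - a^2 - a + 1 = (a - 1)*(a^2 - 1) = (a - 1)^2*(a + 1)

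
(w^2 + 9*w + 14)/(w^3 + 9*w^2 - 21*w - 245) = (w + 2)/(w^2 + 2*w - 35)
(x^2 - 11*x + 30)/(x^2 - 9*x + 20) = (x - 6)/(x - 4)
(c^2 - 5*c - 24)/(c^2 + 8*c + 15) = (c - 8)/(c + 5)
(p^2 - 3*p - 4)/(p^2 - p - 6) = (-p^2 + 3*p + 4)/(-p^2 + p + 6)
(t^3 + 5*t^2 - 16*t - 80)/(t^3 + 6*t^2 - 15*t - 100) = (t + 4)/(t + 5)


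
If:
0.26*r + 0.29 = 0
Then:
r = -1.12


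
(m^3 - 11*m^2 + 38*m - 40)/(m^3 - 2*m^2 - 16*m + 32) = (m - 5)/(m + 4)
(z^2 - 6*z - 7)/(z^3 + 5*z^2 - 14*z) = (z^2 - 6*z - 7)/(z*(z^2 + 5*z - 14))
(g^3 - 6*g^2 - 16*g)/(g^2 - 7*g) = (g^2 - 6*g - 16)/(g - 7)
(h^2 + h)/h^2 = (h + 1)/h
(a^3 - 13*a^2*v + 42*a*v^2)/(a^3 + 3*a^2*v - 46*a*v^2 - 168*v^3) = a*(a - 6*v)/(a^2 + 10*a*v + 24*v^2)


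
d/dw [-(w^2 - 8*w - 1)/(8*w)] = (-w^2 - 1)/(8*w^2)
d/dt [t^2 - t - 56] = 2*t - 1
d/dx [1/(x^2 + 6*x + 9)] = 2*(-x - 3)/(x^2 + 6*x + 9)^2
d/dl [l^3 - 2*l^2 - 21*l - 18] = 3*l^2 - 4*l - 21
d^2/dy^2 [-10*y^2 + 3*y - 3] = -20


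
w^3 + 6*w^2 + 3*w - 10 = (w - 1)*(w + 2)*(w + 5)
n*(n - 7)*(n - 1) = n^3 - 8*n^2 + 7*n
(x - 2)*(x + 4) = x^2 + 2*x - 8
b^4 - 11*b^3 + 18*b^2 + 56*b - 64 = (b - 8)*(b - 4)*(b - 1)*(b + 2)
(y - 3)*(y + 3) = y^2 - 9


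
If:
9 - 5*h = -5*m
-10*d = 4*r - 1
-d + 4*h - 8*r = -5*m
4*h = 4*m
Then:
No Solution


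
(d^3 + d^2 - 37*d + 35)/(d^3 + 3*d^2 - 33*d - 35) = (d - 1)/(d + 1)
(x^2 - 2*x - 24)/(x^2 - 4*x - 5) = (-x^2 + 2*x + 24)/(-x^2 + 4*x + 5)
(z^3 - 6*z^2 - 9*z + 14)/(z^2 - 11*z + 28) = (z^2 + z - 2)/(z - 4)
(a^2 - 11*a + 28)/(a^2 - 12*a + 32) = (a - 7)/(a - 8)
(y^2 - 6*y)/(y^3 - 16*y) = (y - 6)/(y^2 - 16)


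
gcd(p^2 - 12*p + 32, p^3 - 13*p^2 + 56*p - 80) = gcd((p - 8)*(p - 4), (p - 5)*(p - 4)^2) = p - 4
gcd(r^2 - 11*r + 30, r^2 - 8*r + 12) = r - 6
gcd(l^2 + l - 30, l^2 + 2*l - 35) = l - 5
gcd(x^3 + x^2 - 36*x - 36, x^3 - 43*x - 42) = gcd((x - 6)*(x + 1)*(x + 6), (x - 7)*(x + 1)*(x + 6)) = x^2 + 7*x + 6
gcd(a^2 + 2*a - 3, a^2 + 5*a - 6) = a - 1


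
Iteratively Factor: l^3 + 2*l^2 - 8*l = (l - 2)*(l^2 + 4*l) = (l - 2)*(l + 4)*(l)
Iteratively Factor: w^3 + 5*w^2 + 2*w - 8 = (w + 2)*(w^2 + 3*w - 4) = (w - 1)*(w + 2)*(w + 4)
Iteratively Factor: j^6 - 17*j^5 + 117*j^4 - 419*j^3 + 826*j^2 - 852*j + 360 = (j - 5)*(j^5 - 12*j^4 + 57*j^3 - 134*j^2 + 156*j - 72) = (j - 5)*(j - 2)*(j^4 - 10*j^3 + 37*j^2 - 60*j + 36) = (j - 5)*(j - 3)*(j - 2)*(j^3 - 7*j^2 + 16*j - 12) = (j - 5)*(j - 3)*(j - 2)^2*(j^2 - 5*j + 6) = (j - 5)*(j - 3)*(j - 2)^3*(j - 3)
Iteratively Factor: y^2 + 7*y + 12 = (y + 3)*(y + 4)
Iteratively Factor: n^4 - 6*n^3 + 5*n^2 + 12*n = (n - 4)*(n^3 - 2*n^2 - 3*n) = (n - 4)*(n - 3)*(n^2 + n) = (n - 4)*(n - 3)*(n + 1)*(n)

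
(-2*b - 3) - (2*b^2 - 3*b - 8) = -2*b^2 + b + 5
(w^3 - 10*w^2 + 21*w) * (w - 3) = w^4 - 13*w^3 + 51*w^2 - 63*w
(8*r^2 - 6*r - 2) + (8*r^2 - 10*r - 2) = 16*r^2 - 16*r - 4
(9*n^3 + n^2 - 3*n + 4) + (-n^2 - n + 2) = 9*n^3 - 4*n + 6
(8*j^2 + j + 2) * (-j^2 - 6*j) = -8*j^4 - 49*j^3 - 8*j^2 - 12*j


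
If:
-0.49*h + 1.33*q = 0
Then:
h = 2.71428571428571*q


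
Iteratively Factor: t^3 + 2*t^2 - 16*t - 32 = (t - 4)*(t^2 + 6*t + 8) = (t - 4)*(t + 2)*(t + 4)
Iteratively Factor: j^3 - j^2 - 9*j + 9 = (j + 3)*(j^2 - 4*j + 3) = (j - 1)*(j + 3)*(j - 3)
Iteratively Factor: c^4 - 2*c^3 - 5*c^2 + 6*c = (c - 3)*(c^3 + c^2 - 2*c) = c*(c - 3)*(c^2 + c - 2) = c*(c - 3)*(c - 1)*(c + 2)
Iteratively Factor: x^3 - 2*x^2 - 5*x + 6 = (x + 2)*(x^2 - 4*x + 3) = (x - 1)*(x + 2)*(x - 3)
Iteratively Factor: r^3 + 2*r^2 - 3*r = (r - 1)*(r^2 + 3*r) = (r - 1)*(r + 3)*(r)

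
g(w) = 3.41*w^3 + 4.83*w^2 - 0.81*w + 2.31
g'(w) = 10.23*w^2 + 9.66*w - 0.81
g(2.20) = 60.21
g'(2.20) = 69.96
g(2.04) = 49.71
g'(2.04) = 61.47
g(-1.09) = 4.52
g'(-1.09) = 0.81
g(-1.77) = -0.03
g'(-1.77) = 14.14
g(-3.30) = -64.96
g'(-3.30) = 78.72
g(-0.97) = 4.53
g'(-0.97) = -0.55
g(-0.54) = 3.62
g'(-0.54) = -3.04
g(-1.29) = 4.07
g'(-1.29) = 3.75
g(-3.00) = -43.86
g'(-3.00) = 62.28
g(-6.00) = -555.51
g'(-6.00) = 309.51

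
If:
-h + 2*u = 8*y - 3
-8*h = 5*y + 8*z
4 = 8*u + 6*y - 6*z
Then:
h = -167*z/142 - 20/71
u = 153*z/284 + 23/142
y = 20*z/71 + 32/71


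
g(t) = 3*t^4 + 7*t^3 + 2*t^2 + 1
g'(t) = 12*t^3 + 21*t^2 + 4*t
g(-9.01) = 14813.96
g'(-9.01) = -7108.45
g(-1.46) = -2.89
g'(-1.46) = 1.58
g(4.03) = 1282.94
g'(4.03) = 1142.59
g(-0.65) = 0.46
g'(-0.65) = 2.98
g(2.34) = 191.59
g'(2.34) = 278.10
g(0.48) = 2.39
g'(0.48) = 8.09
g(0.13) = 1.05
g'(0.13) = 0.90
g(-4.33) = 524.78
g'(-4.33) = -597.79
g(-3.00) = 73.00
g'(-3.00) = -147.00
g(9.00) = 24949.00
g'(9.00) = 10485.00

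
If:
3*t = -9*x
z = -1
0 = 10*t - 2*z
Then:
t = -1/5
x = 1/15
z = -1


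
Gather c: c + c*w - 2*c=c*(w - 1)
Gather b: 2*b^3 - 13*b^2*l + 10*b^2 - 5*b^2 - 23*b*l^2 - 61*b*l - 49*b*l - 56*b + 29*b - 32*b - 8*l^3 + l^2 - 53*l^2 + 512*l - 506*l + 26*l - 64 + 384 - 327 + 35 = 2*b^3 + b^2*(5 - 13*l) + b*(-23*l^2 - 110*l - 59) - 8*l^3 - 52*l^2 + 32*l + 28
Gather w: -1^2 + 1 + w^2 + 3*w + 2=w^2 + 3*w + 2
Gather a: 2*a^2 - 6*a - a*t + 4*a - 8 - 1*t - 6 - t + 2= 2*a^2 + a*(-t - 2) - 2*t - 12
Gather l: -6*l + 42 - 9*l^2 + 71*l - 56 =-9*l^2 + 65*l - 14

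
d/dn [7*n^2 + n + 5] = 14*n + 1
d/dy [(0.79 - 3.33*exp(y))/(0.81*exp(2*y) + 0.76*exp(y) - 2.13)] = (2.6973*exp(2*y) - 1.2798*exp(y) + 6.4925)*exp(y)/(0.6561*exp(4*y) + 1.2312*exp(3*y) - 2.873*exp(2*y) - 3.2376*exp(y) + 4.5369)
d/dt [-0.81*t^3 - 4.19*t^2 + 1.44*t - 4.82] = -2.43*t^2 - 8.38*t + 1.44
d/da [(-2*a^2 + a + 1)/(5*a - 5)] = -2/5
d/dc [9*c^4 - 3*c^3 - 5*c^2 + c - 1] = 36*c^3 - 9*c^2 - 10*c + 1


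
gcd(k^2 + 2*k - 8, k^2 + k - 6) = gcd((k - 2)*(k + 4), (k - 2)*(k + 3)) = k - 2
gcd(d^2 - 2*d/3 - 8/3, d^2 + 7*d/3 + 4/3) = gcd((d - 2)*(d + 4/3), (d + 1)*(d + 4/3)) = d + 4/3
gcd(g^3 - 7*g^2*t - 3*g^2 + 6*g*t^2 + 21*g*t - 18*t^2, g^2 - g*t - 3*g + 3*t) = -g^2 + g*t + 3*g - 3*t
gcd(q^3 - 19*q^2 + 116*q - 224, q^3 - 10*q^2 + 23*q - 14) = q - 7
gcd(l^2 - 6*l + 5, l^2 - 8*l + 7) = l - 1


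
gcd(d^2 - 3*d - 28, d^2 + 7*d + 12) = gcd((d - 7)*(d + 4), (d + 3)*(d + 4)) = d + 4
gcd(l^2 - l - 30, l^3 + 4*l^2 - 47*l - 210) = l + 5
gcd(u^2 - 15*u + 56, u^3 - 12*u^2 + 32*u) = u - 8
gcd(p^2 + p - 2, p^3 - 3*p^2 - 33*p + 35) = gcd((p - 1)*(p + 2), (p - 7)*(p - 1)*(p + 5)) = p - 1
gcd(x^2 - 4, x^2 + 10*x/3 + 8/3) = x + 2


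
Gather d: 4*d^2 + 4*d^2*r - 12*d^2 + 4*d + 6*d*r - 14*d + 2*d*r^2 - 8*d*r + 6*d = d^2*(4*r - 8) + d*(2*r^2 - 2*r - 4)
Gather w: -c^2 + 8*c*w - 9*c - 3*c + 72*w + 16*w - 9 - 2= -c^2 - 12*c + w*(8*c + 88) - 11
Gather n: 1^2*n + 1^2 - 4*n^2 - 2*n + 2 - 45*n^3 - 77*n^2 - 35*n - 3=-45*n^3 - 81*n^2 - 36*n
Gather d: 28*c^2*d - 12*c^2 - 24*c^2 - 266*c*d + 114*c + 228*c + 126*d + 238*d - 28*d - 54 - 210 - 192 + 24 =-36*c^2 + 342*c + d*(28*c^2 - 266*c + 336) - 432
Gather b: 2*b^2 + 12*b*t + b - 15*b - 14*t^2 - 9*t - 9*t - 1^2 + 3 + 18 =2*b^2 + b*(12*t - 14) - 14*t^2 - 18*t + 20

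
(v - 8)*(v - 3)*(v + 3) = v^3 - 8*v^2 - 9*v + 72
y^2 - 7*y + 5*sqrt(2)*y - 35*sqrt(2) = (y - 7)*(y + 5*sqrt(2))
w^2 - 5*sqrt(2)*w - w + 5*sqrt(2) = (w - 1)*(w - 5*sqrt(2))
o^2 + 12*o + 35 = (o + 5)*(o + 7)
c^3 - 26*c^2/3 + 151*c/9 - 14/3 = (c - 6)*(c - 7/3)*(c - 1/3)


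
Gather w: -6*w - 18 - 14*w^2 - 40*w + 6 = -14*w^2 - 46*w - 12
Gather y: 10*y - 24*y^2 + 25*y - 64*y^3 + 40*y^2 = -64*y^3 + 16*y^2 + 35*y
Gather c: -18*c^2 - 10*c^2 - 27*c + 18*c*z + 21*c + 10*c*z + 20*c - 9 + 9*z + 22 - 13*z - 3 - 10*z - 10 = -28*c^2 + c*(28*z + 14) - 14*z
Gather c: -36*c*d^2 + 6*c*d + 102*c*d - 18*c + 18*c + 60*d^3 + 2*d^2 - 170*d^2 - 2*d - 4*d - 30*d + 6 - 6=c*(-36*d^2 + 108*d) + 60*d^3 - 168*d^2 - 36*d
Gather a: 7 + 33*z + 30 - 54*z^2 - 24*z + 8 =-54*z^2 + 9*z + 45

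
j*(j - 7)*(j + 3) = j^3 - 4*j^2 - 21*j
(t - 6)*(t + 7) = t^2 + t - 42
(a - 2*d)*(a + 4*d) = a^2 + 2*a*d - 8*d^2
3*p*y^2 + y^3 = y^2*(3*p + y)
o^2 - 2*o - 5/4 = (o - 5/2)*(o + 1/2)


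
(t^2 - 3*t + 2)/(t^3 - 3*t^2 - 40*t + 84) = (t - 1)/(t^2 - t - 42)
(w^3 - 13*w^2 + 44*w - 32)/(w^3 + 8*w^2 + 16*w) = (w^3 - 13*w^2 + 44*w - 32)/(w*(w^2 + 8*w + 16))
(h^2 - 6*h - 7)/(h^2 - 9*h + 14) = (h + 1)/(h - 2)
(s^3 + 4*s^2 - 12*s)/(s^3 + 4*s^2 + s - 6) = s*(s^2 + 4*s - 12)/(s^3 + 4*s^2 + s - 6)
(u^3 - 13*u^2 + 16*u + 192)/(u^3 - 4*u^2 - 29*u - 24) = (u - 8)/(u + 1)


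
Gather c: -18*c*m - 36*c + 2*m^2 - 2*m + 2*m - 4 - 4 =c*(-18*m - 36) + 2*m^2 - 8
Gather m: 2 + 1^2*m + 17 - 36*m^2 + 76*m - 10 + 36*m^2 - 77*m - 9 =0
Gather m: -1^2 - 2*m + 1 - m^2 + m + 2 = -m^2 - m + 2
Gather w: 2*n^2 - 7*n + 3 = 2*n^2 - 7*n + 3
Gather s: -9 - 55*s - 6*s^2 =-6*s^2 - 55*s - 9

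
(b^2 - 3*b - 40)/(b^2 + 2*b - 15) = (b - 8)/(b - 3)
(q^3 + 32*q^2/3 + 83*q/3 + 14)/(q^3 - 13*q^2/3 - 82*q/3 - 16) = (q + 7)/(q - 8)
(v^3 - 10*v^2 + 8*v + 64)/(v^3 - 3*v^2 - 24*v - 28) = (v^2 - 12*v + 32)/(v^2 - 5*v - 14)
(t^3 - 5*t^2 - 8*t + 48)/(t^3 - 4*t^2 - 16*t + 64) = (t + 3)/(t + 4)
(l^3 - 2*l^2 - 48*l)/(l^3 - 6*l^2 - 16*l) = (l + 6)/(l + 2)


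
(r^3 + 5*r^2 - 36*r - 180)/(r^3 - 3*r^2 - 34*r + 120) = (r^2 - r - 30)/(r^2 - 9*r + 20)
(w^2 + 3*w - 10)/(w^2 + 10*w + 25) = (w - 2)/(w + 5)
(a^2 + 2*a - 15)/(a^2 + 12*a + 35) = (a - 3)/(a + 7)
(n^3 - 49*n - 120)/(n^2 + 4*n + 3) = (n^2 - 3*n - 40)/(n + 1)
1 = 1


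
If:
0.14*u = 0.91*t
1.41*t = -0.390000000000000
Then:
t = -0.28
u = -1.80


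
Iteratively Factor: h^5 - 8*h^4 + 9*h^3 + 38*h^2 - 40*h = (h - 4)*(h^4 - 4*h^3 - 7*h^2 + 10*h) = (h - 5)*(h - 4)*(h^3 + h^2 - 2*h) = h*(h - 5)*(h - 4)*(h^2 + h - 2) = h*(h - 5)*(h - 4)*(h + 2)*(h - 1)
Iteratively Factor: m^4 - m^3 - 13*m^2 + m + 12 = (m + 1)*(m^3 - 2*m^2 - 11*m + 12) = (m - 4)*(m + 1)*(m^2 + 2*m - 3) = (m - 4)*(m - 1)*(m + 1)*(m + 3)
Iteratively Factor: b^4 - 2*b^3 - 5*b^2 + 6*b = (b + 2)*(b^3 - 4*b^2 + 3*b) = (b - 3)*(b + 2)*(b^2 - b) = (b - 3)*(b - 1)*(b + 2)*(b)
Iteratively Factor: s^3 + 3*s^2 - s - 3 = (s + 3)*(s^2 - 1) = (s + 1)*(s + 3)*(s - 1)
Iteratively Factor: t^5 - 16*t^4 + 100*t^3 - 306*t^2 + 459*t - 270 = (t - 3)*(t^4 - 13*t^3 + 61*t^2 - 123*t + 90) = (t - 3)^2*(t^3 - 10*t^2 + 31*t - 30) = (t - 3)^3*(t^2 - 7*t + 10) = (t - 3)^3*(t - 2)*(t - 5)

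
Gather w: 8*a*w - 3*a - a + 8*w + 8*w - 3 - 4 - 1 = -4*a + w*(8*a + 16) - 8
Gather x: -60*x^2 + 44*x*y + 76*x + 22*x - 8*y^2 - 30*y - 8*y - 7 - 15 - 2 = -60*x^2 + x*(44*y + 98) - 8*y^2 - 38*y - 24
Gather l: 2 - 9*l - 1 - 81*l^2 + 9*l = 1 - 81*l^2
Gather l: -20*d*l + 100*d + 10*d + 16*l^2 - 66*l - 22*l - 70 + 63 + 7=110*d + 16*l^2 + l*(-20*d - 88)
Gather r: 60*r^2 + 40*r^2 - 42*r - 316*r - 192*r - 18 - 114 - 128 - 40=100*r^2 - 550*r - 300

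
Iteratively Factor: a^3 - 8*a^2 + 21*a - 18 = (a - 3)*(a^2 - 5*a + 6) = (a - 3)^2*(a - 2)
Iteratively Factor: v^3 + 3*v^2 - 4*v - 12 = (v - 2)*(v^2 + 5*v + 6) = (v - 2)*(v + 3)*(v + 2)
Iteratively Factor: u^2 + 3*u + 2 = (u + 2)*(u + 1)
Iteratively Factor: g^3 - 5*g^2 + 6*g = (g)*(g^2 - 5*g + 6) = g*(g - 3)*(g - 2)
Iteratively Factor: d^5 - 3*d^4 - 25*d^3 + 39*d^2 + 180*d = (d - 4)*(d^4 + d^3 - 21*d^2 - 45*d) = (d - 4)*(d + 3)*(d^3 - 2*d^2 - 15*d) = (d - 5)*(d - 4)*(d + 3)*(d^2 + 3*d) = d*(d - 5)*(d - 4)*(d + 3)*(d + 3)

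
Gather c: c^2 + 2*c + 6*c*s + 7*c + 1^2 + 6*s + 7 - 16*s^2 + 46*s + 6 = c^2 + c*(6*s + 9) - 16*s^2 + 52*s + 14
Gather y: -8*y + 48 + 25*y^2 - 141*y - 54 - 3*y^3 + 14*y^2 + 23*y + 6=-3*y^3 + 39*y^2 - 126*y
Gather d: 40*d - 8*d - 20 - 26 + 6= 32*d - 40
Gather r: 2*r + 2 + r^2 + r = r^2 + 3*r + 2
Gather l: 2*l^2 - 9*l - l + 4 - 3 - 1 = 2*l^2 - 10*l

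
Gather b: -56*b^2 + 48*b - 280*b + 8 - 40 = -56*b^2 - 232*b - 32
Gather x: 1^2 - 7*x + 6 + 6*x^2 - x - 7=6*x^2 - 8*x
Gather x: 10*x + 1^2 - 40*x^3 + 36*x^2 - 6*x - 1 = -40*x^3 + 36*x^2 + 4*x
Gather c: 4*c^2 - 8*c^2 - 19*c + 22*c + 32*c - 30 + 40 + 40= -4*c^2 + 35*c + 50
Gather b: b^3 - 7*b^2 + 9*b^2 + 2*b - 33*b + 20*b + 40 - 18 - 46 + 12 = b^3 + 2*b^2 - 11*b - 12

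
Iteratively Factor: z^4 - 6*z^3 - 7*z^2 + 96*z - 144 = (z - 3)*(z^3 - 3*z^2 - 16*z + 48) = (z - 4)*(z - 3)*(z^2 + z - 12) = (z - 4)*(z - 3)^2*(z + 4)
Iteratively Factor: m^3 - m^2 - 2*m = (m + 1)*(m^2 - 2*m) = (m - 2)*(m + 1)*(m)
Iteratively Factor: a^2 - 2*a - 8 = (a - 4)*(a + 2)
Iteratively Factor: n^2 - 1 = (n - 1)*(n + 1)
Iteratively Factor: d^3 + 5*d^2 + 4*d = (d + 4)*(d^2 + d) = d*(d + 4)*(d + 1)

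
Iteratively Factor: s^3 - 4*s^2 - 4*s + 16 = (s - 4)*(s^2 - 4) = (s - 4)*(s - 2)*(s + 2)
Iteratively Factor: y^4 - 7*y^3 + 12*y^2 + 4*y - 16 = (y - 2)*(y^3 - 5*y^2 + 2*y + 8) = (y - 2)^2*(y^2 - 3*y - 4) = (y - 4)*(y - 2)^2*(y + 1)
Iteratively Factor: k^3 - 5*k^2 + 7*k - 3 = (k - 1)*(k^2 - 4*k + 3) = (k - 3)*(k - 1)*(k - 1)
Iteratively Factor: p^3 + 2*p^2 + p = (p)*(p^2 + 2*p + 1) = p*(p + 1)*(p + 1)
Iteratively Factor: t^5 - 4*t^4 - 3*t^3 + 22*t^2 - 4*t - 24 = (t - 2)*(t^4 - 2*t^3 - 7*t^2 + 8*t + 12) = (t - 3)*(t - 2)*(t^3 + t^2 - 4*t - 4) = (t - 3)*(t - 2)*(t + 1)*(t^2 - 4) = (t - 3)*(t - 2)^2*(t + 1)*(t + 2)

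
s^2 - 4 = (s - 2)*(s + 2)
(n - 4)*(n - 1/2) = n^2 - 9*n/2 + 2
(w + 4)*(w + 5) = w^2 + 9*w + 20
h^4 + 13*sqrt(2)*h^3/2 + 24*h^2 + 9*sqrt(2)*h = h*(h + sqrt(2)/2)*(h + 3*sqrt(2))^2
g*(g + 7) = g^2 + 7*g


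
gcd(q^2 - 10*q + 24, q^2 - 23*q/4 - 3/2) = q - 6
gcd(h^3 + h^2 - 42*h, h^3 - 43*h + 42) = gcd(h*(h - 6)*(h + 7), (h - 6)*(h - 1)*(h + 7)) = h^2 + h - 42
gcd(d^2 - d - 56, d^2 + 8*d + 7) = d + 7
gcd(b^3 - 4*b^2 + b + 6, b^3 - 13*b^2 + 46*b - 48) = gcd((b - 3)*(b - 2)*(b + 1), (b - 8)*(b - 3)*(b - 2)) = b^2 - 5*b + 6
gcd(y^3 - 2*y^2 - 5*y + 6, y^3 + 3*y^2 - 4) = y^2 + y - 2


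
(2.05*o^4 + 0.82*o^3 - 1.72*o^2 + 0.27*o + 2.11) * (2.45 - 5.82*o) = -11.931*o^5 + 0.2501*o^4 + 12.0194*o^3 - 5.7854*o^2 - 11.6187*o + 5.1695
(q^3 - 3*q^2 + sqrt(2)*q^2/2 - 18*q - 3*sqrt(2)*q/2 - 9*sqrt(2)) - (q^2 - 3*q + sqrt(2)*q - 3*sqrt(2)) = q^3 - 4*q^2 + sqrt(2)*q^2/2 - 15*q - 5*sqrt(2)*q/2 - 6*sqrt(2)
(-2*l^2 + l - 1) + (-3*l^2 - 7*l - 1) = -5*l^2 - 6*l - 2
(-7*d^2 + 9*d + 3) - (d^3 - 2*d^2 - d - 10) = -d^3 - 5*d^2 + 10*d + 13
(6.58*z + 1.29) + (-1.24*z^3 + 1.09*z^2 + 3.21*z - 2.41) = -1.24*z^3 + 1.09*z^2 + 9.79*z - 1.12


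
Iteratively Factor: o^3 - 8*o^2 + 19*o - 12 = (o - 4)*(o^2 - 4*o + 3) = (o - 4)*(o - 3)*(o - 1)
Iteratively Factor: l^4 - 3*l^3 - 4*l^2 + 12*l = (l)*(l^3 - 3*l^2 - 4*l + 12) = l*(l - 2)*(l^2 - l - 6) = l*(l - 2)*(l + 2)*(l - 3)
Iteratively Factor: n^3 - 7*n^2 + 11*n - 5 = (n - 1)*(n^2 - 6*n + 5) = (n - 1)^2*(n - 5)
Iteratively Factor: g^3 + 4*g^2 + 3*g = (g)*(g^2 + 4*g + 3) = g*(g + 1)*(g + 3)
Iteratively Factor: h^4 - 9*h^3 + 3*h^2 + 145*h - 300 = (h + 4)*(h^3 - 13*h^2 + 55*h - 75) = (h - 5)*(h + 4)*(h^2 - 8*h + 15) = (h - 5)^2*(h + 4)*(h - 3)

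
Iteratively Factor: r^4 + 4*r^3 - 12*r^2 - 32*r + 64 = (r - 2)*(r^3 + 6*r^2 - 32) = (r - 2)*(r + 4)*(r^2 + 2*r - 8) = (r - 2)^2*(r + 4)*(r + 4)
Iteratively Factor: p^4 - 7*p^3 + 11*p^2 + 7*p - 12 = (p - 4)*(p^3 - 3*p^2 - p + 3) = (p - 4)*(p - 1)*(p^2 - 2*p - 3) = (p - 4)*(p - 1)*(p + 1)*(p - 3)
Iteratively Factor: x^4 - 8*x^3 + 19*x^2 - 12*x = (x)*(x^3 - 8*x^2 + 19*x - 12) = x*(x - 4)*(x^2 - 4*x + 3) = x*(x - 4)*(x - 3)*(x - 1)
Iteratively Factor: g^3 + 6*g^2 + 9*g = (g)*(g^2 + 6*g + 9) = g*(g + 3)*(g + 3)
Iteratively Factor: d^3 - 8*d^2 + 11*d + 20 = (d + 1)*(d^2 - 9*d + 20) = (d - 5)*(d + 1)*(d - 4)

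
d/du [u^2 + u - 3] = 2*u + 1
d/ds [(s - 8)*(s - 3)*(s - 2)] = 3*s^2 - 26*s + 46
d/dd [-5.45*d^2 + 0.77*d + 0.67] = 0.77 - 10.9*d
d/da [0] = 0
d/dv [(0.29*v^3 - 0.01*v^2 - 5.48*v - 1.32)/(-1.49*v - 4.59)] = (-0.8642*v^3 - 3.9784*v^2 + 0.0917999999999992*v + 23.1864)/(2.2201*v^2 + 13.6782*v + 21.0681)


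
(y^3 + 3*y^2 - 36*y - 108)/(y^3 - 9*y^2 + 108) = (y + 6)/(y - 6)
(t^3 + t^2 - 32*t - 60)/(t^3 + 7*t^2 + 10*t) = (t - 6)/t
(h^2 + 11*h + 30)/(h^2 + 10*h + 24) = (h + 5)/(h + 4)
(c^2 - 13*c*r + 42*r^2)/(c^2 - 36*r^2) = (c - 7*r)/(c + 6*r)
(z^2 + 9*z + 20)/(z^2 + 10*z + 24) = (z + 5)/(z + 6)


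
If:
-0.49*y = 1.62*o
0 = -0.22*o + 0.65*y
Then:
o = 0.00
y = 0.00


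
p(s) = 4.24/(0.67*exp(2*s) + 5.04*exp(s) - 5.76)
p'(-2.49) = -0.06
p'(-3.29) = -0.03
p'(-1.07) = -0.51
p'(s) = 4.24*(-1.34*exp(2*s) - 5.04*exp(s))/(0.67*exp(2*s) + 5.04*exp(s) - 5.76)^2 = (-5.6816*exp(s) - 21.3696)*exp(s)/(0.67*exp(2*s) + 5.04*exp(s) - 5.76)^2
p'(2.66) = -0.04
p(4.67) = 0.00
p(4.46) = 0.00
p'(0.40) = -4.22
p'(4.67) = -0.00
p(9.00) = 0.00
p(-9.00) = -0.74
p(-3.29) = -0.76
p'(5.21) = -0.00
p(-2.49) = -0.79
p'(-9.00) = 0.00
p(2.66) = 0.02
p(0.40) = 1.30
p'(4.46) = -0.00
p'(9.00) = 0.00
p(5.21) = 0.00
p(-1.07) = -1.07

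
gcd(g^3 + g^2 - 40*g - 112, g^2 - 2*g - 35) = g - 7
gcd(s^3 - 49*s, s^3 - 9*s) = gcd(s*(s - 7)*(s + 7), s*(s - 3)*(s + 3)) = s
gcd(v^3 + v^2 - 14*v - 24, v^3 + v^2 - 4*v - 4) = v + 2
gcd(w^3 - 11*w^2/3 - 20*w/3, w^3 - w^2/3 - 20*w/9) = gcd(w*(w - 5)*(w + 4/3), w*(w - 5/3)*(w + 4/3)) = w^2 + 4*w/3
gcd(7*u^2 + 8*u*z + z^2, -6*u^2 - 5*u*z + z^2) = u + z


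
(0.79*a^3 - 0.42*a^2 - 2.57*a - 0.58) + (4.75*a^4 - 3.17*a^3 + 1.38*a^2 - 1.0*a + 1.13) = 4.75*a^4 - 2.38*a^3 + 0.96*a^2 - 3.57*a + 0.55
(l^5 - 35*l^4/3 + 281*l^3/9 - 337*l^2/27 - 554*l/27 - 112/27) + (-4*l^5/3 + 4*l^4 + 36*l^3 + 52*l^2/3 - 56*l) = -l^5/3 - 23*l^4/3 + 605*l^3/9 + 131*l^2/27 - 2066*l/27 - 112/27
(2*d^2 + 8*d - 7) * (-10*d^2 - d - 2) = -20*d^4 - 82*d^3 + 58*d^2 - 9*d + 14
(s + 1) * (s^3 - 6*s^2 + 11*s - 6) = s^4 - 5*s^3 + 5*s^2 + 5*s - 6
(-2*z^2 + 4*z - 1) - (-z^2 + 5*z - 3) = -z^2 - z + 2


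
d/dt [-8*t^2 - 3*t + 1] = -16*t - 3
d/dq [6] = 0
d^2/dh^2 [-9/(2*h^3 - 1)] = 108*h*(-4*h^3 - 1)/(2*h^3 - 1)^3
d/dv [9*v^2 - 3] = 18*v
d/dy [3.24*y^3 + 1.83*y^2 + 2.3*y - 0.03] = 9.72*y^2 + 3.66*y + 2.3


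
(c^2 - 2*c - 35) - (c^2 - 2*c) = -35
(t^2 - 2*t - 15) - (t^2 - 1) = -2*t - 14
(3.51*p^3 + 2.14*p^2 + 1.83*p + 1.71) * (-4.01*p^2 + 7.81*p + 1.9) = -14.0751*p^5 + 18.8317*p^4 + 16.0441*p^3 + 11.5012*p^2 + 16.8321*p + 3.249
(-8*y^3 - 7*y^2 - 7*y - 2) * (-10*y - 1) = 80*y^4 + 78*y^3 + 77*y^2 + 27*y + 2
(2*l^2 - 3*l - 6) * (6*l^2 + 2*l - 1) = 12*l^4 - 14*l^3 - 44*l^2 - 9*l + 6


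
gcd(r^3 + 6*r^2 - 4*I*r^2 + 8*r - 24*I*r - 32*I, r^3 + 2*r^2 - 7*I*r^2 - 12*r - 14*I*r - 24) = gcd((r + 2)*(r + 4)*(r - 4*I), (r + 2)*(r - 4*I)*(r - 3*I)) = r^2 + r*(2 - 4*I) - 8*I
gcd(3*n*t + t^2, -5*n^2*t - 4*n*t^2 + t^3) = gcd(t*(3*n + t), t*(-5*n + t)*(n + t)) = t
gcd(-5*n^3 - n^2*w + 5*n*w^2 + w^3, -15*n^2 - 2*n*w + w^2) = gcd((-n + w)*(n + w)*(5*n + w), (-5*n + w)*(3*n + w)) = 1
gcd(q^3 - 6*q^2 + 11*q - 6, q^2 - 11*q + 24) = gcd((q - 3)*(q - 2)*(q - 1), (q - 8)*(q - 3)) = q - 3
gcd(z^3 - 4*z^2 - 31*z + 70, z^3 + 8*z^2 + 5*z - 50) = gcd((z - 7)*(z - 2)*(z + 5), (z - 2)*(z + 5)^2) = z^2 + 3*z - 10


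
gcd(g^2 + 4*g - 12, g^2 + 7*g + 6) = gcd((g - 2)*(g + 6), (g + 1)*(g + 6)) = g + 6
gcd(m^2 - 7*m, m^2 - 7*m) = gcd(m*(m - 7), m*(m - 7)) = m^2 - 7*m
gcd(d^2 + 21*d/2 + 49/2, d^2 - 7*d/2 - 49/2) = d + 7/2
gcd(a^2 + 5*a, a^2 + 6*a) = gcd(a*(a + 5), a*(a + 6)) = a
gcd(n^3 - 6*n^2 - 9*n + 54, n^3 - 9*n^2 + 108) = n^2 - 3*n - 18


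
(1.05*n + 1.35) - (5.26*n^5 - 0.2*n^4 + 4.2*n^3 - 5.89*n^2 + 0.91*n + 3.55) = -5.26*n^5 + 0.2*n^4 - 4.2*n^3 + 5.89*n^2 + 0.14*n - 2.2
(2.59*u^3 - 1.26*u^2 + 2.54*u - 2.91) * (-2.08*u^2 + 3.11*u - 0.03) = -5.3872*u^5 + 10.6757*u^4 - 9.2795*u^3 + 13.99*u^2 - 9.1263*u + 0.0873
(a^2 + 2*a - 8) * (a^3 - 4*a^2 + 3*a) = a^5 - 2*a^4 - 13*a^3 + 38*a^2 - 24*a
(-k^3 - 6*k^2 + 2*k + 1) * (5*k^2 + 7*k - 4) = -5*k^5 - 37*k^4 - 28*k^3 + 43*k^2 - k - 4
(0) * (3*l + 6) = 0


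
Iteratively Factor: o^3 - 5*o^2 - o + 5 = (o + 1)*(o^2 - 6*o + 5) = (o - 5)*(o + 1)*(o - 1)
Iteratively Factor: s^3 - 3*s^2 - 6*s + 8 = (s + 2)*(s^2 - 5*s + 4) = (s - 1)*(s + 2)*(s - 4)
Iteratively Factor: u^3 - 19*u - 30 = (u + 3)*(u^2 - 3*u - 10) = (u - 5)*(u + 3)*(u + 2)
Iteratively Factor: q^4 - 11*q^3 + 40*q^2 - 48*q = (q - 3)*(q^3 - 8*q^2 + 16*q) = (q - 4)*(q - 3)*(q^2 - 4*q) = q*(q - 4)*(q - 3)*(q - 4)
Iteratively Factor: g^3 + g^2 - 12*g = (g + 4)*(g^2 - 3*g) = g*(g + 4)*(g - 3)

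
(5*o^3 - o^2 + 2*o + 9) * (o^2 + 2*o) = 5*o^5 + 9*o^4 + 13*o^2 + 18*o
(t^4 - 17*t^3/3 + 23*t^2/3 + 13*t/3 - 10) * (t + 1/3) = t^5 - 16*t^4/3 + 52*t^3/9 + 62*t^2/9 - 77*t/9 - 10/3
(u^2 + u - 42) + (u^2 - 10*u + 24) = 2*u^2 - 9*u - 18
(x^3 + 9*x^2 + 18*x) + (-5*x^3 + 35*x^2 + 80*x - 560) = -4*x^3 + 44*x^2 + 98*x - 560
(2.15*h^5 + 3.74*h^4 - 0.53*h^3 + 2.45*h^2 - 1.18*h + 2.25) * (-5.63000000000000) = -12.1045*h^5 - 21.0562*h^4 + 2.9839*h^3 - 13.7935*h^2 + 6.6434*h - 12.6675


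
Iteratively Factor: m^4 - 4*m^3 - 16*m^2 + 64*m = (m)*(m^3 - 4*m^2 - 16*m + 64) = m*(m - 4)*(m^2 - 16) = m*(m - 4)^2*(m + 4)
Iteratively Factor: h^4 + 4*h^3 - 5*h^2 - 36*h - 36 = (h + 3)*(h^3 + h^2 - 8*h - 12) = (h + 2)*(h + 3)*(h^2 - h - 6) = (h - 3)*(h + 2)*(h + 3)*(h + 2)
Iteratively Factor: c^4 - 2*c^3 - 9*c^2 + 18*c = (c + 3)*(c^3 - 5*c^2 + 6*c) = c*(c + 3)*(c^2 - 5*c + 6) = c*(c - 2)*(c + 3)*(c - 3)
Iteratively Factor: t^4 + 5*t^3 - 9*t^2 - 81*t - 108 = (t + 3)*(t^3 + 2*t^2 - 15*t - 36) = (t + 3)^2*(t^2 - t - 12) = (t + 3)^3*(t - 4)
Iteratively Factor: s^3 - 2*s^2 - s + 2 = (s - 2)*(s^2 - 1) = (s - 2)*(s + 1)*(s - 1)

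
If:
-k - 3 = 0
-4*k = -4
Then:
No Solution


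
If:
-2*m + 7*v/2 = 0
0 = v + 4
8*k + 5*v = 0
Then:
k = 5/2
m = -7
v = -4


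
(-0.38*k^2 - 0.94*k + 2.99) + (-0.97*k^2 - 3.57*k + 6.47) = -1.35*k^2 - 4.51*k + 9.46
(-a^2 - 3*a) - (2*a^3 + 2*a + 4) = -2*a^3 - a^2 - 5*a - 4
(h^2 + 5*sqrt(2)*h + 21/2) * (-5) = -5*h^2 - 25*sqrt(2)*h - 105/2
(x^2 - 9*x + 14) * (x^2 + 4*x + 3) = x^4 - 5*x^3 - 19*x^2 + 29*x + 42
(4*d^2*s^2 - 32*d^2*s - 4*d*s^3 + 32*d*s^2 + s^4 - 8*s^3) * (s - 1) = 4*d^2*s^3 - 36*d^2*s^2 + 32*d^2*s - 4*d*s^4 + 36*d*s^3 - 32*d*s^2 + s^5 - 9*s^4 + 8*s^3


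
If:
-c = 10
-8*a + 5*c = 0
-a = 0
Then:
No Solution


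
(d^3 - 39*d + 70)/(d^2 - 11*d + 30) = (d^2 + 5*d - 14)/(d - 6)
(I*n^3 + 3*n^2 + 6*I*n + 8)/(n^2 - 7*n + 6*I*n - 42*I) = (I*n^3 + 3*n^2 + 6*I*n + 8)/(n^2 + n*(-7 + 6*I) - 42*I)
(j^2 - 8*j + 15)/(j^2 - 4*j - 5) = (j - 3)/(j + 1)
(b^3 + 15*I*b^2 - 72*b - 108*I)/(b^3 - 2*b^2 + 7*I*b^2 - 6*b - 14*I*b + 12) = (b^2 + 9*I*b - 18)/(b^2 + b*(-2 + I) - 2*I)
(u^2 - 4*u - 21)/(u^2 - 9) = (u - 7)/(u - 3)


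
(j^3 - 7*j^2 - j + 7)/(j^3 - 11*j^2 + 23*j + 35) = (j - 1)/(j - 5)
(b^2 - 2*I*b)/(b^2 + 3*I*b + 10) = b/(b + 5*I)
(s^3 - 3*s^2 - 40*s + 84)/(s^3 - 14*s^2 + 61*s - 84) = (s^2 + 4*s - 12)/(s^2 - 7*s + 12)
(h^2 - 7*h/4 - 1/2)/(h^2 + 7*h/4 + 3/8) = 2*(h - 2)/(2*h + 3)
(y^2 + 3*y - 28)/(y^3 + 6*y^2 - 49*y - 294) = (y - 4)/(y^2 - y - 42)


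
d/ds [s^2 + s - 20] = 2*s + 1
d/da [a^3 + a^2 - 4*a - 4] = 3*a^2 + 2*a - 4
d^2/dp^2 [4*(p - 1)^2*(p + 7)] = 24*p + 40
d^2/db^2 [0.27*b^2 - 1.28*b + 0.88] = 0.540000000000000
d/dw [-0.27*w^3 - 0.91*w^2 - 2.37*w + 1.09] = -0.81*w^2 - 1.82*w - 2.37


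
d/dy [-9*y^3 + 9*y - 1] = 9 - 27*y^2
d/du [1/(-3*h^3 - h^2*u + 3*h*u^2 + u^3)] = (h^2 - 6*h*u - 3*u^2)/(3*h^3 + h^2*u - 3*h*u^2 - u^3)^2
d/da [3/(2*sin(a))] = -3*cos(a)/(2*sin(a)^2)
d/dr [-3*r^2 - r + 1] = -6*r - 1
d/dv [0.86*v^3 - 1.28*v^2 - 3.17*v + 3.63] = 2.58*v^2 - 2.56*v - 3.17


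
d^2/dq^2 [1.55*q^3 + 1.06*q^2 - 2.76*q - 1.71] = 9.3*q + 2.12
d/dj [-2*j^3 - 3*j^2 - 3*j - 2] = -6*j^2 - 6*j - 3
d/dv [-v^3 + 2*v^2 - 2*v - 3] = -3*v^2 + 4*v - 2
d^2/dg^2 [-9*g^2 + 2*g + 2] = -18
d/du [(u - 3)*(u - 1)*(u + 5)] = 3*u^2 + 2*u - 17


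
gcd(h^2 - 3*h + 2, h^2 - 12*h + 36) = 1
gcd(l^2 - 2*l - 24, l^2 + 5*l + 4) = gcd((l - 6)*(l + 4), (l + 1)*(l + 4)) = l + 4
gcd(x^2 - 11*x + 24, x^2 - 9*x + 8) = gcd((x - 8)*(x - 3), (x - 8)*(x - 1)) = x - 8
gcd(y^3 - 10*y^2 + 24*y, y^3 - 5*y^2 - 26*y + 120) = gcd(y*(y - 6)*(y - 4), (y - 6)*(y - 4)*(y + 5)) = y^2 - 10*y + 24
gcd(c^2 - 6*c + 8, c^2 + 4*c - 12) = c - 2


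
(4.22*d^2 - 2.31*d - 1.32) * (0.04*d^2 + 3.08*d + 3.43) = 0.1688*d^4 + 12.9052*d^3 + 7.307*d^2 - 11.9889*d - 4.5276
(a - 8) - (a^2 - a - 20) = -a^2 + 2*a + 12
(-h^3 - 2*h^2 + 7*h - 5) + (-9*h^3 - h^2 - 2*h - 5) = -10*h^3 - 3*h^2 + 5*h - 10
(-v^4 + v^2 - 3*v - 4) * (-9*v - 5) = 9*v^5 + 5*v^4 - 9*v^3 + 22*v^2 + 51*v + 20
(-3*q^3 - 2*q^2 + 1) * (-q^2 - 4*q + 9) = 3*q^5 + 14*q^4 - 19*q^3 - 19*q^2 - 4*q + 9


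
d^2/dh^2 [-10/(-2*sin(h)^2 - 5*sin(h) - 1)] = 10*(-16*sin(h)^4 - 30*sin(h)^3 + 7*sin(h)^2 + 65*sin(h) + 46)/(5*sin(h) - cos(2*h) + 2)^3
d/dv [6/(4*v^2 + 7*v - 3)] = 6*(-8*v - 7)/(4*v^2 + 7*v - 3)^2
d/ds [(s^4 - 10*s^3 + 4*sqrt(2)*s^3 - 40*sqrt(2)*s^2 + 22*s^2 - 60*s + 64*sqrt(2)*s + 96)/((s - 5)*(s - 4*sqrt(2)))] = (2*s^5 - 25*s^4 - 8*sqrt(2)*s^4 + 36*s^3 + 120*sqrt(2)*s^3 - 552*sqrt(2)*s^2 + 750*s^2 - 3392*s + 880*sqrt(2)*s - 816*sqrt(2) + 3040)/(s^4 - 8*sqrt(2)*s^3 - 10*s^3 + 57*s^2 + 80*sqrt(2)*s^2 - 320*s - 200*sqrt(2)*s + 800)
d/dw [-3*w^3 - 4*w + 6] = -9*w^2 - 4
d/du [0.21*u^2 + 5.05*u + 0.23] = 0.42*u + 5.05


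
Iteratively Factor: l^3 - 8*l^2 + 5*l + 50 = (l + 2)*(l^2 - 10*l + 25) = (l - 5)*(l + 2)*(l - 5)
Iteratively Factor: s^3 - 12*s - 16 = (s - 4)*(s^2 + 4*s + 4) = (s - 4)*(s + 2)*(s + 2)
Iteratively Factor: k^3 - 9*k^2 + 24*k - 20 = (k - 2)*(k^2 - 7*k + 10) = (k - 5)*(k - 2)*(k - 2)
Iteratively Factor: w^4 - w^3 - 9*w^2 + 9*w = (w)*(w^3 - w^2 - 9*w + 9) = w*(w - 3)*(w^2 + 2*w - 3) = w*(w - 3)*(w - 1)*(w + 3)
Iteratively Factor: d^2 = (d)*(d)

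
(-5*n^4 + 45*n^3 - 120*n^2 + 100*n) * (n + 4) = -5*n^5 + 25*n^4 + 60*n^3 - 380*n^2 + 400*n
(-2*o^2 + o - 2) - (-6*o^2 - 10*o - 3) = 4*o^2 + 11*o + 1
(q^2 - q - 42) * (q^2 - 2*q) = q^4 - 3*q^3 - 40*q^2 + 84*q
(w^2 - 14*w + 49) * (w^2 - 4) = w^4 - 14*w^3 + 45*w^2 + 56*w - 196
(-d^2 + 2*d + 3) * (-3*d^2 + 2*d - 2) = 3*d^4 - 8*d^3 - 3*d^2 + 2*d - 6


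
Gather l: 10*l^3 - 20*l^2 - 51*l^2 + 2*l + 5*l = 10*l^3 - 71*l^2 + 7*l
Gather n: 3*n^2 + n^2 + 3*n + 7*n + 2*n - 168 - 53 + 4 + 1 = 4*n^2 + 12*n - 216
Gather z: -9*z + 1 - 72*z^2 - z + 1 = -72*z^2 - 10*z + 2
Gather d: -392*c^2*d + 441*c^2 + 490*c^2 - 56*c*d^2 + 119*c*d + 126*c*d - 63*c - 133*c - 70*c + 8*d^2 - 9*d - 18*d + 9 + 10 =931*c^2 - 266*c + d^2*(8 - 56*c) + d*(-392*c^2 + 245*c - 27) + 19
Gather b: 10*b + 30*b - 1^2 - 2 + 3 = 40*b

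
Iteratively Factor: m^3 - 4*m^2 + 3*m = (m - 3)*(m^2 - m) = m*(m - 3)*(m - 1)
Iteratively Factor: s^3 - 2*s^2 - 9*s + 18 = (s - 2)*(s^2 - 9) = (s - 2)*(s + 3)*(s - 3)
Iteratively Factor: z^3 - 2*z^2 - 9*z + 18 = (z + 3)*(z^2 - 5*z + 6) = (z - 2)*(z + 3)*(z - 3)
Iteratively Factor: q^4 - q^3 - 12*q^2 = (q - 4)*(q^3 + 3*q^2) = (q - 4)*(q + 3)*(q^2) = q*(q - 4)*(q + 3)*(q)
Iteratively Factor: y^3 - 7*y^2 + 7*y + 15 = (y + 1)*(y^2 - 8*y + 15) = (y - 3)*(y + 1)*(y - 5)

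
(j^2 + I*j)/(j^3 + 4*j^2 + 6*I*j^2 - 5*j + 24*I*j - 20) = j/(j^2 + j*(4 + 5*I) + 20*I)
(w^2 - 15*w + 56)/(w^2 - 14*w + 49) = (w - 8)/(w - 7)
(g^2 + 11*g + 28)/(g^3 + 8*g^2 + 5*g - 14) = (g + 4)/(g^2 + g - 2)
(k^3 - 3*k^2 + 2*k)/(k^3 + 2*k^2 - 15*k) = (k^2 - 3*k + 2)/(k^2 + 2*k - 15)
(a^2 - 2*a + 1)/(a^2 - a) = (a - 1)/a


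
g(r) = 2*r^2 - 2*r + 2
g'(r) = 4*r - 2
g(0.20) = 1.68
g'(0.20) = -1.20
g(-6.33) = 94.80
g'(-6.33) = -27.32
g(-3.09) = 27.28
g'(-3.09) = -14.36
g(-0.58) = 3.83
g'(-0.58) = -4.32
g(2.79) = 11.99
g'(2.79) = 9.16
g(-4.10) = 43.82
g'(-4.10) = -18.40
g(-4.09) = 43.64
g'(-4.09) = -18.36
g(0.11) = 1.80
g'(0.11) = -1.56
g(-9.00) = 182.00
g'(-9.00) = -38.00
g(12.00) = 266.00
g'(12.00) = 46.00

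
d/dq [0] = 0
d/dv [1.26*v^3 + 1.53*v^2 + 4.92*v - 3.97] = 3.78*v^2 + 3.06*v + 4.92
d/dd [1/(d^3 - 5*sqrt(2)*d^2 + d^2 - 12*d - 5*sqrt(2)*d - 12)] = (-3*d^2 - 2*d + 10*sqrt(2)*d + 5*sqrt(2) + 12)/(-d^3 - d^2 + 5*sqrt(2)*d^2 + 5*sqrt(2)*d + 12*d + 12)^2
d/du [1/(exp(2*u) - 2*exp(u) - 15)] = 2*(1 - exp(u))*exp(u)/(-exp(2*u) + 2*exp(u) + 15)^2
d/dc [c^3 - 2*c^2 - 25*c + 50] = 3*c^2 - 4*c - 25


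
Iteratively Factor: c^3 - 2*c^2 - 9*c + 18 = (c + 3)*(c^2 - 5*c + 6) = (c - 2)*(c + 3)*(c - 3)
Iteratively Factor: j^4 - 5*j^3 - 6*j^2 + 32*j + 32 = (j - 4)*(j^3 - j^2 - 10*j - 8) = (j - 4)^2*(j^2 + 3*j + 2) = (j - 4)^2*(j + 2)*(j + 1)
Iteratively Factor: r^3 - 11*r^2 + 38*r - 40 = (r - 4)*(r^2 - 7*r + 10) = (r - 5)*(r - 4)*(r - 2)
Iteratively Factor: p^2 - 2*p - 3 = (p - 3)*(p + 1)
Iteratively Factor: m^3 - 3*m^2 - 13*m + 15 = (m + 3)*(m^2 - 6*m + 5) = (m - 5)*(m + 3)*(m - 1)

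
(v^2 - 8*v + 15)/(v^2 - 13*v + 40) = (v - 3)/(v - 8)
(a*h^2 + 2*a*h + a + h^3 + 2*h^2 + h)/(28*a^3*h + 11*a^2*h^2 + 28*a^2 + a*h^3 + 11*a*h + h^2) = (a*h^2 + 2*a*h + a + h^3 + 2*h^2 + h)/(28*a^3*h + 11*a^2*h^2 + 28*a^2 + a*h^3 + 11*a*h + h^2)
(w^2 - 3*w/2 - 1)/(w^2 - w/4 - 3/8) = 4*(w - 2)/(4*w - 3)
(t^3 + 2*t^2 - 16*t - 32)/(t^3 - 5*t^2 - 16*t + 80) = (t + 2)/(t - 5)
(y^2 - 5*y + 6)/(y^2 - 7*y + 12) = (y - 2)/(y - 4)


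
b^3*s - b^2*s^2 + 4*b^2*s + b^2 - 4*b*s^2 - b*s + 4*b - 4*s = (b + 4)*(b - s)*(b*s + 1)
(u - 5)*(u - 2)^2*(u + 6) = u^4 - 3*u^3 - 30*u^2 + 124*u - 120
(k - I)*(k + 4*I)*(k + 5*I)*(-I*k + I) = -I*k^4 + 8*k^3 + I*k^3 - 8*k^2 + 11*I*k^2 + 20*k - 11*I*k - 20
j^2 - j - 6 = (j - 3)*(j + 2)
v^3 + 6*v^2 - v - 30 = (v - 2)*(v + 3)*(v + 5)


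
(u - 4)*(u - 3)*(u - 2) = u^3 - 9*u^2 + 26*u - 24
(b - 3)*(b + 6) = b^2 + 3*b - 18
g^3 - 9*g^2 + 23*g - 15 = (g - 5)*(g - 3)*(g - 1)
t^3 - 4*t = t*(t - 2)*(t + 2)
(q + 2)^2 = q^2 + 4*q + 4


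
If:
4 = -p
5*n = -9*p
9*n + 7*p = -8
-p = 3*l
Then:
No Solution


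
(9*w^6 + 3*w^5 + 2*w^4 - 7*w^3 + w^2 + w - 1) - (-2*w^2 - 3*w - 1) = 9*w^6 + 3*w^5 + 2*w^4 - 7*w^3 + 3*w^2 + 4*w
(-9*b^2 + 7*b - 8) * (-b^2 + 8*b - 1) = 9*b^4 - 79*b^3 + 73*b^2 - 71*b + 8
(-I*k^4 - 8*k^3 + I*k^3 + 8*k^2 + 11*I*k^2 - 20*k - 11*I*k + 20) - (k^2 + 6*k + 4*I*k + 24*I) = -I*k^4 - 8*k^3 + I*k^3 + 7*k^2 + 11*I*k^2 - 26*k - 15*I*k + 20 - 24*I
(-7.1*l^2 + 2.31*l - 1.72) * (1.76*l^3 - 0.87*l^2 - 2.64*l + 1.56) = -12.496*l^5 + 10.2426*l^4 + 13.7071*l^3 - 15.678*l^2 + 8.1444*l - 2.6832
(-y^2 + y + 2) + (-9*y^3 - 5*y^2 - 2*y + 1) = -9*y^3 - 6*y^2 - y + 3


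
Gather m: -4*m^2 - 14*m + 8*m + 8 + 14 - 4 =-4*m^2 - 6*m + 18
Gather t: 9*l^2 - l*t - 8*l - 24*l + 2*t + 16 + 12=9*l^2 - 32*l + t*(2 - l) + 28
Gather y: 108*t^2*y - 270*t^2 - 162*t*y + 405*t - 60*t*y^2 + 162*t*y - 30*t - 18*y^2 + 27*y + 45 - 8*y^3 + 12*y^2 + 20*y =-270*t^2 + 375*t - 8*y^3 + y^2*(-60*t - 6) + y*(108*t^2 + 47) + 45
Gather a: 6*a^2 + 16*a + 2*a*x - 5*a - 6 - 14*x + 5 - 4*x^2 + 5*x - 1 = 6*a^2 + a*(2*x + 11) - 4*x^2 - 9*x - 2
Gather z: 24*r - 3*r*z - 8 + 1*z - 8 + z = 24*r + z*(2 - 3*r) - 16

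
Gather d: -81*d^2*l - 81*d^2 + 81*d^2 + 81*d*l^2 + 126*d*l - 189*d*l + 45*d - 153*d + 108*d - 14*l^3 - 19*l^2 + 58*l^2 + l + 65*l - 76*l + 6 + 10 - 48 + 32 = -81*d^2*l + d*(81*l^2 - 63*l) - 14*l^3 + 39*l^2 - 10*l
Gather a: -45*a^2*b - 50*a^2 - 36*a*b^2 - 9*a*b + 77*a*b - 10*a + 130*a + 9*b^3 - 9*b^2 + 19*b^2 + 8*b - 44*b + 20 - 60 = a^2*(-45*b - 50) + a*(-36*b^2 + 68*b + 120) + 9*b^3 + 10*b^2 - 36*b - 40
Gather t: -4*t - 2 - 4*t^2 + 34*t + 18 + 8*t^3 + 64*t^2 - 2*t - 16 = 8*t^3 + 60*t^2 + 28*t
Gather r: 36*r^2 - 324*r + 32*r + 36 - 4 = 36*r^2 - 292*r + 32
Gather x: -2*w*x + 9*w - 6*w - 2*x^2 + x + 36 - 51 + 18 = 3*w - 2*x^2 + x*(1 - 2*w) + 3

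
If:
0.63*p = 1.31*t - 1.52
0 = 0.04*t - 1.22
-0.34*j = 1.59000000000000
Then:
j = -4.68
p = 61.01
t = 30.50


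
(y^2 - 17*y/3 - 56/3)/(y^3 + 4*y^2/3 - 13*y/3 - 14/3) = (y - 8)/(y^2 - y - 2)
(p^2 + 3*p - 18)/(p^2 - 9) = (p + 6)/(p + 3)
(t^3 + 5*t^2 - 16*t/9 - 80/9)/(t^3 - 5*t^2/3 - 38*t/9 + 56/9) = (3*t^2 + 19*t + 20)/(3*t^2 - t - 14)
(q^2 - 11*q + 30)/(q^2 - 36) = (q - 5)/(q + 6)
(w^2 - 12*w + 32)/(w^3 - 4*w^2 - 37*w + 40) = (w - 4)/(w^2 + 4*w - 5)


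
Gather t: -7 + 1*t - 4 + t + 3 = 2*t - 8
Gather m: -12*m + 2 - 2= -12*m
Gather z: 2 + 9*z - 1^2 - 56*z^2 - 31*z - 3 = -56*z^2 - 22*z - 2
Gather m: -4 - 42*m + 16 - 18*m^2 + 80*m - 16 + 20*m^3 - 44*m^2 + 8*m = 20*m^3 - 62*m^2 + 46*m - 4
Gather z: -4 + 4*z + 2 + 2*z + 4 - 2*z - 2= 4*z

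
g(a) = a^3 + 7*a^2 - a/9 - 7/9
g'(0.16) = 2.21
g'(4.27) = 114.37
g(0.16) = -0.61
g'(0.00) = -0.11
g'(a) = 3*a^2 + 14*a - 1/9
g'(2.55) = 55.10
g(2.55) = 61.04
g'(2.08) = 41.99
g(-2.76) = 31.83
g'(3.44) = 83.55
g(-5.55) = 44.50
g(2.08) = 38.27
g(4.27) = 204.23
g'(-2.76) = -15.90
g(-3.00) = 35.56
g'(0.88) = 14.53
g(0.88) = 5.23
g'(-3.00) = -15.11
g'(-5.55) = 14.60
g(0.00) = -0.78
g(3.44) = 122.38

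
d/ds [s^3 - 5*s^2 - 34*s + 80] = 3*s^2 - 10*s - 34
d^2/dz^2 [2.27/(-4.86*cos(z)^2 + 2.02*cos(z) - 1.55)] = (214.465968*(1 - cos(z)^2)^2 - 66.855132*cos(z)^3 + 48.095852*cos(z)^2 + 140.817634*cos(z) - 198.791164)/(4.86*cos(z)^2 - 2.02*cos(z) + 1.55)^3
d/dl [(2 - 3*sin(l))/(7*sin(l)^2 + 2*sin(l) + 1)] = 7*(3*sin(l)^2 - 4*sin(l) - 1)*cos(l)/(7*sin(l)^2 + 2*sin(l) + 1)^2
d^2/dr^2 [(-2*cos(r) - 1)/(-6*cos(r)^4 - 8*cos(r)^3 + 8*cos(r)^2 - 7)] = 2*(64*(2*cos(r) + 1)*(3*cos(r)^2 + 3*cos(r) - 2)^2*sin(r)^2*cos(r)^2 - (6*cos(r)^4 + 8*cos(r)^3 - 8*cos(r)^2 + 7)^2*cos(r) + (6*cos(r)^4 + 8*cos(r)^3 - 8*cos(r)^2 + 7)*(36*(1 - cos(2*r))^2*cos(r) + 24*(1 - cos(2*r))^2 - 15*cos(r) + 58*cos(2*r) + 35*cos(3*r) + 9*cos(4*r) - 39))/(6*cos(r)^4 + 8*cos(r)^3 - 8*cos(r)^2 + 7)^3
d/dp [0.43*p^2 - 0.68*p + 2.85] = 0.86*p - 0.68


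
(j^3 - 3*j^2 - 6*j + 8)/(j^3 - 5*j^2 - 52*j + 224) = (j^2 + j - 2)/(j^2 - j - 56)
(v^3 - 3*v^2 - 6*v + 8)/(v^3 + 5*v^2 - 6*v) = (v^2 - 2*v - 8)/(v*(v + 6))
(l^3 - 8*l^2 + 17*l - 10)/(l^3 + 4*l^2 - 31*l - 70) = (l^2 - 3*l + 2)/(l^2 + 9*l + 14)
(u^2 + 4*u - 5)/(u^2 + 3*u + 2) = (u^2 + 4*u - 5)/(u^2 + 3*u + 2)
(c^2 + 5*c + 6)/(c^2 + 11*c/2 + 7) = 2*(c + 3)/(2*c + 7)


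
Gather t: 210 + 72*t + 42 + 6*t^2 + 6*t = 6*t^2 + 78*t + 252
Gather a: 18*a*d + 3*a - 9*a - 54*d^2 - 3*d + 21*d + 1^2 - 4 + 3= a*(18*d - 6) - 54*d^2 + 18*d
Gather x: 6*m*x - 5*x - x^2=-x^2 + x*(6*m - 5)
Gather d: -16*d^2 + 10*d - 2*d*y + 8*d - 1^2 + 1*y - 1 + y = -16*d^2 + d*(18 - 2*y) + 2*y - 2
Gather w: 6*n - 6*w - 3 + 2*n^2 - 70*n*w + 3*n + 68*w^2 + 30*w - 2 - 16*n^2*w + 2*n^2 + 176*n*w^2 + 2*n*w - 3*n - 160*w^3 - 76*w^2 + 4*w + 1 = 4*n^2 + 6*n - 160*w^3 + w^2*(176*n - 8) + w*(-16*n^2 - 68*n + 28) - 4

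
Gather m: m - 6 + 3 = m - 3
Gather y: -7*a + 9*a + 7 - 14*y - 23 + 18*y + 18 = 2*a + 4*y + 2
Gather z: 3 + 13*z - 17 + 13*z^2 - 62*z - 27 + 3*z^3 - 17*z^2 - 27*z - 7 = 3*z^3 - 4*z^2 - 76*z - 48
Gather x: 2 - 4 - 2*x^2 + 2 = -2*x^2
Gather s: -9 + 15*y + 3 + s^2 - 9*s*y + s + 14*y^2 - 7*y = s^2 + s*(1 - 9*y) + 14*y^2 + 8*y - 6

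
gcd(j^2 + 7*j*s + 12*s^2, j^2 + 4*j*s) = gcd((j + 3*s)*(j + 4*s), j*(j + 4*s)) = j + 4*s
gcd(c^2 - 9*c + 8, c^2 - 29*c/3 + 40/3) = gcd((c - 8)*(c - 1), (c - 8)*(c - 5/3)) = c - 8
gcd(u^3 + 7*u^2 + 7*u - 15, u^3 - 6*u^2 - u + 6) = u - 1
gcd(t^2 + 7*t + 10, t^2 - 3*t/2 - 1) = 1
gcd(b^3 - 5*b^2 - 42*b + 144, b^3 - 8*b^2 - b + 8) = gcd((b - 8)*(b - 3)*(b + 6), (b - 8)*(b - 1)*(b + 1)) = b - 8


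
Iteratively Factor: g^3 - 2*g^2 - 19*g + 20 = (g - 5)*(g^2 + 3*g - 4) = (g - 5)*(g + 4)*(g - 1)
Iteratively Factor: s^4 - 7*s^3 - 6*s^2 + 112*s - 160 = (s + 4)*(s^3 - 11*s^2 + 38*s - 40) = (s - 2)*(s + 4)*(s^2 - 9*s + 20) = (s - 4)*(s - 2)*(s + 4)*(s - 5)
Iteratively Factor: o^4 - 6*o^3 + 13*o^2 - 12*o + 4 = (o - 2)*(o^3 - 4*o^2 + 5*o - 2) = (o - 2)*(o - 1)*(o^2 - 3*o + 2) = (o - 2)*(o - 1)^2*(o - 2)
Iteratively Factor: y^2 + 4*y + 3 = (y + 1)*(y + 3)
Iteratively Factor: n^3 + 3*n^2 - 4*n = (n + 4)*(n^2 - n) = n*(n + 4)*(n - 1)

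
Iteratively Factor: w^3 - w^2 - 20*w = (w + 4)*(w^2 - 5*w) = (w - 5)*(w + 4)*(w)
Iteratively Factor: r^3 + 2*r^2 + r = (r + 1)*(r^2 + r) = r*(r + 1)*(r + 1)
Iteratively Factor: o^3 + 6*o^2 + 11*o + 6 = (o + 2)*(o^2 + 4*o + 3) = (o + 2)*(o + 3)*(o + 1)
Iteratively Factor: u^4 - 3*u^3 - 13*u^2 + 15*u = (u + 3)*(u^3 - 6*u^2 + 5*u) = (u - 1)*(u + 3)*(u^2 - 5*u) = u*(u - 1)*(u + 3)*(u - 5)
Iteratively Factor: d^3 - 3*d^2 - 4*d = (d + 1)*(d^2 - 4*d) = d*(d + 1)*(d - 4)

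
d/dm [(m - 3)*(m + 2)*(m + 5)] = 3*m^2 + 8*m - 11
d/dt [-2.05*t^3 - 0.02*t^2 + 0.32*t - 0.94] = -6.15*t^2 - 0.04*t + 0.32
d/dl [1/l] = -1/l^2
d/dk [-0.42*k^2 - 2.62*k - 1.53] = -0.84*k - 2.62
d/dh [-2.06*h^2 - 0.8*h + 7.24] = -4.12*h - 0.8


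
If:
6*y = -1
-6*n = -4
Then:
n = 2/3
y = -1/6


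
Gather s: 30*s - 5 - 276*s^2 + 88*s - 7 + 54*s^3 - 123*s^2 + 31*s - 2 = 54*s^3 - 399*s^2 + 149*s - 14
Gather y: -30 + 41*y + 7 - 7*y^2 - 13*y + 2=-7*y^2 + 28*y - 21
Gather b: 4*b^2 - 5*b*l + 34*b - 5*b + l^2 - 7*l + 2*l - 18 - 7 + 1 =4*b^2 + b*(29 - 5*l) + l^2 - 5*l - 24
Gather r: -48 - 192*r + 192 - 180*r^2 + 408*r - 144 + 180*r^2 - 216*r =0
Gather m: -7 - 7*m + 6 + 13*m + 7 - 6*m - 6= 0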